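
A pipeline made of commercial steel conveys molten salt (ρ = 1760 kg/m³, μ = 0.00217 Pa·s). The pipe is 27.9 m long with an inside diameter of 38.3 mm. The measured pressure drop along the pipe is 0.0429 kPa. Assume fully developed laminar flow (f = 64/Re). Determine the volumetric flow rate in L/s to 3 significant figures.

For laminar flow, f = 64/Re with Re = ρVD/μ, so Darcy-Weisbach reduces to ΔP = 32μLV/D². Solving for V: V = ΔP·D²/(32μL) = 42.9·(0.0383)²/(32·0.00217·27.9) = 0.03248 m/s.
Check: Re = ρVD/μ = 1760·0.03248·0.0383/0.00217 = 1009 < 2300, so the laminar assumption holds.
Q = V·A = 0.03248·(π/4·0.0383²) = 3.742e-05 m³/s = 0.0374 L/s.

Q ≈ 0.0374 L/s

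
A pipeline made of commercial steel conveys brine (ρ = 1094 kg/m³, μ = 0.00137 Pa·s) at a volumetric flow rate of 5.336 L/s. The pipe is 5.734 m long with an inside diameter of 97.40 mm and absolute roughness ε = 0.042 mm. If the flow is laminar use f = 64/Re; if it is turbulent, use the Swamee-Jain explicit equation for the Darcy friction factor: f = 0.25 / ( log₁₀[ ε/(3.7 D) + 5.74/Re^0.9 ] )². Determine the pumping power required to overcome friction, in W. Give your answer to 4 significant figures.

P ≈ 1.937 W

Q = 5.336 L/s = 5.336/1000 = 0.005336 m³/s.
Cross-sectional area A = πD²/4 = π(0.0974)²/4 = 0.007451 m²; mean velocity V = Q/A = 0.005336/0.007451 = 0.7162 m/s.
Reynolds number Re = ρVD/μ = 1094 · 0.7162 · 0.0974 / 0.00137 = 5.57e+04.
Re > 4000 → turbulent. Relative roughness ε/D = 4.2e-05/0.0974 = 0.000431. Swamee-Jain: f = 0.25/(log₁₀[0.000431/3.7 + 5.74/5.57e+04^0.9])² = 0.25/(log₁₀[0.000117 + 0.000307])² = 0.25/(-3.373)² = 0.02198.
Darcy-Weisbach: ΔP = f(L/D)(ρV²/2) = 0.02198·(5.734/0.0974)·(1094·0.7162²/2) = 0.02198·58.87·280.5 = 363 Pa.
Pumping power P = QΔP = 0.005336·363 = 1.9368 W = 1.937 W.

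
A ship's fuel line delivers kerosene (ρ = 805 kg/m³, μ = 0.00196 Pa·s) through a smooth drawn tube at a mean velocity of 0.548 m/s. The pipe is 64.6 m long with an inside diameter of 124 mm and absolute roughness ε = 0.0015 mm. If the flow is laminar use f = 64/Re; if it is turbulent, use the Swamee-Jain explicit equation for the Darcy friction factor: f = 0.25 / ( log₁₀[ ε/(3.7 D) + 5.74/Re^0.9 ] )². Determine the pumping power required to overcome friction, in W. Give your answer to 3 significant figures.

P ≈ 9.93 W

Reynolds number Re = ρVD/μ = 805 · 0.548 · 0.124 / 0.00196 = 2.791e+04.
Re > 4000 → turbulent. Relative roughness ε/D = 1.5e-06/0.124 = 1.21e-05. Swamee-Jain: f = 0.25/(log₁₀[1.21e-05/3.7 + 5.74/2.791e+04^0.9])² = 0.25/(log₁₀[3.27e-06 + 0.000572])² = 0.25/(-3.24)² = 0.02382.
Darcy-Weisbach: ΔP = f(L/D)(ρV²/2) = 0.02382·(64.6/0.124)·(805·0.548²/2) = 0.02382·521·120.9 = 1500 Pa.
Q = V·A = 0.548·0.01208 = 0.006618 m³/s.
Pumping power P = QΔP = 0.006618·1500 = 9.926 W = 9.93 W.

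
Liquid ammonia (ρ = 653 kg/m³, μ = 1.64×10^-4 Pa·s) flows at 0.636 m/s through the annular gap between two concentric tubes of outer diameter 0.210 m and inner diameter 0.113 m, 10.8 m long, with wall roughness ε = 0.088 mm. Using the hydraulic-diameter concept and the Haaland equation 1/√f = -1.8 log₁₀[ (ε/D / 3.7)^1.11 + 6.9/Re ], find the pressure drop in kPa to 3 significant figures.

ΔP ≈ 0.299 kPa

Hydraulic diameter D_h = 4A/P = D_o - D_i = 0.21 - 0.113 = 0.097 m.
Re = ρVD_h/μ = 653·0.636·0.097/0.000164 = 2.456e+05.
ε/D_h = 8.8e-05/0.097 = 0.000907; Haaland gives 1/√f = -1.8 log₁₀[9.83e-05+2.81e-05] = 7.017, so f = 0.02031.
ΔP = f(L/D_h)(ρV²/2) = 0.02031·10.8/0.097·132.1 = 298.6 Pa.
ΔP = 0.299 kPa.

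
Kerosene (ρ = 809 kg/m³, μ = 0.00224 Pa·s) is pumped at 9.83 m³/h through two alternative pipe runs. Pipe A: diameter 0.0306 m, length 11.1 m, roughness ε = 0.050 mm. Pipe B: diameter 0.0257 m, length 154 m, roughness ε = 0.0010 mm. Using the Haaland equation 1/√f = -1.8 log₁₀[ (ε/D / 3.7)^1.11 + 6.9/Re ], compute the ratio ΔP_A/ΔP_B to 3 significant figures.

ΔP_A/ΔP_B ≈ 0.0374

Pipe A: V = Q/A = 0.002731/0.0007354 = 3.713 m/s; Re = 4.103e+04; ε/D = 0.00163; Haaland → f = 0.02597; ΔP_A = f(L/D)(ρV²/2) = 5.253e+04 Pa.
Pipe B: V = Q/A = 0.002731/0.0005187 = 5.264 m/s; Re = 4.886e+04; ε/D = 3.89e-05; Haaland → f = 0.02092; ΔP_B = f(L/D)(ρV²/2) = 1.405e+06 Pa.
ΔP_A/ΔP_B = 5.253e+04/1.405e+06 = 0.0374.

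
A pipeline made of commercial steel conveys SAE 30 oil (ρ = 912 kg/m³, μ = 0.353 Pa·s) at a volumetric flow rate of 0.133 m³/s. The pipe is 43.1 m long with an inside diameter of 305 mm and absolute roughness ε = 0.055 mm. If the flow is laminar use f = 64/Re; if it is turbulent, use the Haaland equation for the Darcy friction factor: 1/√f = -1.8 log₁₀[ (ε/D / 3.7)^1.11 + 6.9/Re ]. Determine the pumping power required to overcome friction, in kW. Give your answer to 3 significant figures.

Cross-sectional area A = πD²/4 = π(0.305)²/4 = 0.07306 m²; mean velocity V = Q/A = 0.133/0.07306 = 1.82 m/s.
Reynolds number Re = ρVD/μ = 912 · 1.82 · 0.305 / 0.353 = 1434.
Re < 2300 → laminar flow, so f = 64/Re = 64/1434 = 0.04462 (the turbulent correlation is not needed).
Darcy-Weisbach: ΔP = f(L/D)(ρV²/2) = 0.04462·(43.1/0.305)·(912·1.82²/2) = 0.04462·141.3·1511 = 9527 Pa.
Pumping power P = QΔP = 0.133·9527 = 1267 W = 1.27 kW.

P ≈ 1.27 kW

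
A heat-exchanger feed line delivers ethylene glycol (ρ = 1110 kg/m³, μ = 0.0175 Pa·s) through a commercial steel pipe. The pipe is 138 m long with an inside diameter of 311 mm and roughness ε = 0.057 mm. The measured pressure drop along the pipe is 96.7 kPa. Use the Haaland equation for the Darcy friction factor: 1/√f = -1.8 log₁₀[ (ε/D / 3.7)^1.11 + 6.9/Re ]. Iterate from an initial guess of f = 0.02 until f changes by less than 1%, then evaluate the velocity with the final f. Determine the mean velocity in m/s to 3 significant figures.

Rearranging Darcy-Weisbach: V = √(2·ΔP·D/(f·L·ρ)). With ε/D = 5.7e-05/0.311 = 0.000183, iterate starting from f = 0.02:
  f = 0.02 → V = √(2·9.67e+04·0.311/(0.02·138·1110)) = 4.431 m/s; Re = ρVD/μ = 8.741e+04; f → 0.0191
  f = 0.0191 → V = 4.534 m/s; Re = 8.943e+04; f → 0.01902
Converged (Δf/f < 1%). With the final f = 0.01902: V = √(2·9.67e+04·0.311/(0.01902·138·1110)) = 4.543 m/s.

V ≈ 4.54 m/s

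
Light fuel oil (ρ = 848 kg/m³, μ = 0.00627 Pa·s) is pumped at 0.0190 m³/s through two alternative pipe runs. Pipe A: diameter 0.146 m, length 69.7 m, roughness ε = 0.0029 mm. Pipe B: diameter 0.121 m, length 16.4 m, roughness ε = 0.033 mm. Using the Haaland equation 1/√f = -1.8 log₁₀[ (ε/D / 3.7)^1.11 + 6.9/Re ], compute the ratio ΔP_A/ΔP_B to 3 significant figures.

Pipe A: V = Q/A = 0.019/0.01674 = 1.135 m/s; Re = 2.241e+04; ε/D = 1.99e-05; Haaland → f = 0.02506; ΔP_A = f(L/D)(ρV²/2) = 6533 Pa.
Pipe B: V = Q/A = 0.019/0.0115 = 1.652 m/s; Re = 2.704e+04; ε/D = 0.000273; Haaland → f = 0.02447; ΔP_B = f(L/D)(ρV²/2) = 3840 Pa.
ΔP_A/ΔP_B = 6533/3840 = 1.70.

ΔP_A/ΔP_B ≈ 1.70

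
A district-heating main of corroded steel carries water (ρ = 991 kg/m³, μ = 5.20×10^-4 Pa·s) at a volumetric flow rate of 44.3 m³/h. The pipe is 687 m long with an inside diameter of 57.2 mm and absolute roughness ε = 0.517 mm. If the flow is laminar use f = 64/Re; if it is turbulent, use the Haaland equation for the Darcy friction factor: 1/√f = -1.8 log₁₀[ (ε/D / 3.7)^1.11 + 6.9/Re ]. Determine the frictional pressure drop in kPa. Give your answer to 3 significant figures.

ΔP ≈ 5030 kPa

Q = 44.3 m³/h = 44.3/3600 = 0.01231 m³/s.
Cross-sectional area A = πD²/4 = π(0.0572)²/4 = 0.00257 m²; mean velocity V = Q/A = 0.01231/0.00257 = 4.789 m/s.
Reynolds number Re = ρVD/μ = 991 · 4.789 · 0.0572 / 0.00052 = 5.22e+05.
Re > 4000 → turbulent. Relative roughness ε/D = 0.000517/0.0572 = 0.00904. Haaland: 1/√f = -1.8 log₁₀[(0.00904/3.7)^1.11 + 6.9/5.22e+05] = -1.8 log₁₀[0.00126 + 1.32e-05] = 5.211, so f = 0.03683.
Darcy-Weisbach: ΔP = f(L/D)(ρV²/2) = 0.03683·(687/0.0572)·(991·4.789²/2) = 0.03683·1.201e+04·1.136e+04 = 5.026e+06 Pa.
ΔP = 5.026e+06 Pa = 5030 kPa.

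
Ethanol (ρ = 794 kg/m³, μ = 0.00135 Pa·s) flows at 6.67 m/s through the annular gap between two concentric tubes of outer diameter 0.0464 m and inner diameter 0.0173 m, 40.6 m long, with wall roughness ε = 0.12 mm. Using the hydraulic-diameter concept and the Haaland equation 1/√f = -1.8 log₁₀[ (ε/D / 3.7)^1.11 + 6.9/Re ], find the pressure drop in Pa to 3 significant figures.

ΔP ≈ 729000 Pa

Hydraulic diameter D_h = 4A/P = D_o - D_i = 0.0464 - 0.0173 = 0.0291 m.
Re = ρVD_h/μ = 794·6.67·0.0291/0.00135 = 1.142e+05.
ε/D_h = 0.00012/0.0291 = 0.00412; Haaland gives 1/√f = -1.8 log₁₀[0.000528+6.04e-05] = 5.815, so f = 0.02957.
ΔP = f(L/D_h)(ρV²/2) = 0.02957·40.6/0.0291·1.766e+04 = 7.287e+05 Pa.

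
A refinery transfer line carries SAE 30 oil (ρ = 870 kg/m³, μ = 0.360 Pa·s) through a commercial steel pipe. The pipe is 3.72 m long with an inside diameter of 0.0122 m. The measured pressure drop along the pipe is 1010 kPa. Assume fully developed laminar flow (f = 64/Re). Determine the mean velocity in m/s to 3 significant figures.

V ≈ 3.51 m/s

For laminar flow, f = 64/Re with Re = ρVD/μ, so Darcy-Weisbach reduces to ΔP = 32μLV/D². Solving for V: V = ΔP·D²/(32μL) = 1.01e+06·(0.0122)²/(32·0.36·3.72) = 3.508 m/s.
Check: Re = ρVD/μ = 870·3.508·0.0122/0.36 = 103.4 < 2300, so the laminar assumption holds.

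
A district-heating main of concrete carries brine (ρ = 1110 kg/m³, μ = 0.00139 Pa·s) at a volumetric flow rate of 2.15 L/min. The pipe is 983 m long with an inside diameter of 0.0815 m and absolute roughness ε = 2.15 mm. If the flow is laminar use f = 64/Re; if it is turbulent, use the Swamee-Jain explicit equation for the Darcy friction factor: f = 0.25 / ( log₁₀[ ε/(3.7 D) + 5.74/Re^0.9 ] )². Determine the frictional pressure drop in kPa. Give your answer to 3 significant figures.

Q = 2.15 L/min = 2.15/60000 = 3.583e-05 m³/s.
Cross-sectional area A = πD²/4 = π(0.0815)²/4 = 0.005217 m²; mean velocity V = Q/A = 3.583e-05/0.005217 = 0.006869 m/s.
Reynolds number Re = ρVD/μ = 1110 · 0.006869 · 0.0815 / 0.00139 = 447.
Re < 2300 → laminar flow, so f = 64/Re = 64/447 = 0.1432 (the turbulent correlation is not needed).
Darcy-Weisbach: ΔP = f(L/D)(ρV²/2) = 0.1432·(983/0.0815)·(1110·0.006869²/2) = 0.1432·1.206e+04·0.02619 = 45.22 Pa.
ΔP = 45.22 Pa = 0.0452 kPa.

ΔP ≈ 0.0452 kPa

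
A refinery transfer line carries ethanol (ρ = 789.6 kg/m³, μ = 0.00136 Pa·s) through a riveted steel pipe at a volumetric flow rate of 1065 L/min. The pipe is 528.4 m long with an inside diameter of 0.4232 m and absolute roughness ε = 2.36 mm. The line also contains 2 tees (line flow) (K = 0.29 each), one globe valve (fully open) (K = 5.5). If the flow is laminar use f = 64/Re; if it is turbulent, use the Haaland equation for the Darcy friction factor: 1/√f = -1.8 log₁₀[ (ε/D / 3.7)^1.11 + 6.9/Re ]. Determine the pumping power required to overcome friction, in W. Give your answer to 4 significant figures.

Q = 1065 L/min = 1065/60000 = 0.01775 m³/s.
Cross-sectional area A = πD²/4 = π(0.4232)²/4 = 0.1407 m²; mean velocity V = Q/A = 0.01775/0.1407 = 0.1262 m/s.
Reynolds number Re = ρVD/μ = 789.6 · 0.1262 · 0.4232 / 0.00136 = 3.1e+04.
Re > 4000 → turbulent. Relative roughness ε/D = 0.00236/0.4232 = 0.00558. Haaland: 1/√f = -1.8 log₁₀[(0.00558/3.7)^1.11 + 6.9/3.1e+04] = -1.8 log₁₀[0.000738 + 0.000223] = 5.432, so f = 0.03389.
Total minor-loss coefficient ΣK = 2·0.29 + 1·5.5 = 6.08.
ΔP = [f·L/D + ΣK]·(ρV²/2) = [0.03389·528.4/0.4232 + 6.08]·(789.6·0.1262²/2) = [42.32 + 6.08]·6.287 = 304.3 Pa.
Pumping power P = QΔP = 0.01775·304.3 = 5.4005 W = 5.400 W.

P ≈ 5.400 W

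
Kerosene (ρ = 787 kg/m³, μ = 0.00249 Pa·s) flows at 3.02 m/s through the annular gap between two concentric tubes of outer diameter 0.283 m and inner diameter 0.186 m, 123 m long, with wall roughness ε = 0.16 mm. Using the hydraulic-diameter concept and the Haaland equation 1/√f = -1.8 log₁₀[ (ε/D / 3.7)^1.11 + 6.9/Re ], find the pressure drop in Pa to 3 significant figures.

Hydraulic diameter D_h = 4A/P = D_o - D_i = 0.283 - 0.186 = 0.097 m.
Re = ρVD_h/μ = 787·3.02·0.097/0.00249 = 9.259e+04.
ε/D_h = 0.00016/0.097 = 0.00165; Haaland gives 1/√f = -1.8 log₁₀[0.000191+7.45e-05] = 6.437, so f = 0.02413.
ΔP = f(L/D_h)(ρV²/2) = 0.02413·123/0.097·3589 = 1.098e+05 Pa.

ΔP ≈ 110000 Pa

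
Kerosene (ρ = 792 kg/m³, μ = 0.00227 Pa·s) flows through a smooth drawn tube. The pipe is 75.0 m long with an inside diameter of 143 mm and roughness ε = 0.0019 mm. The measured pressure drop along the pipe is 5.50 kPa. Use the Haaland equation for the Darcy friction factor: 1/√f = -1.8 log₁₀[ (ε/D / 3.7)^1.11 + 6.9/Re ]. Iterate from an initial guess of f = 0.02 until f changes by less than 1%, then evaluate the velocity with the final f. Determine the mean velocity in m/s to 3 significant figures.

V ≈ 1.15 m/s

Rearranging Darcy-Weisbach: V = √(2·ΔP·D/(f·L·ρ)). With ε/D = 1.9e-06/0.143 = 1.33e-05, iterate starting from f = 0.02:
  f = 0.02 → V = √(2·5500·0.143/(0.02·75·792)) = 1.151 m/s; Re = ρVD/μ = 5.741e+04; f → 0.02012
Converged (Δf/f < 1%). With the final f = 0.02012: V = √(2·5500·0.143/(0.02012·75·792)) = 1.147 m/s.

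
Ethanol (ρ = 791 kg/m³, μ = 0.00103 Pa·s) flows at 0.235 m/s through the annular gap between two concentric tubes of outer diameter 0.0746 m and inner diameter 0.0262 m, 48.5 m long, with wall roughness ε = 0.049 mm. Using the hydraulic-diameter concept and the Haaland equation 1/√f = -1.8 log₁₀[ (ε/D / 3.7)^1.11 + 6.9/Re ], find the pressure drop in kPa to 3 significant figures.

Hydraulic diameter D_h = 4A/P = D_o - D_i = 0.0746 - 0.0262 = 0.0484 m.
Re = ρVD_h/μ = 791·0.235·0.0484/0.00103 = 8735.
ε/D_h = 4.9e-05/0.0484 = 0.00101; Haaland gives 1/√f = -1.8 log₁₀[0.000111+0.00079] = 5.482, so f = 0.03328.
ΔP = f(L/D_h)(ρV²/2) = 0.03328·48.5/0.0484·21.84 = 728.4 Pa.
ΔP = 0.728 kPa.

ΔP ≈ 0.728 kPa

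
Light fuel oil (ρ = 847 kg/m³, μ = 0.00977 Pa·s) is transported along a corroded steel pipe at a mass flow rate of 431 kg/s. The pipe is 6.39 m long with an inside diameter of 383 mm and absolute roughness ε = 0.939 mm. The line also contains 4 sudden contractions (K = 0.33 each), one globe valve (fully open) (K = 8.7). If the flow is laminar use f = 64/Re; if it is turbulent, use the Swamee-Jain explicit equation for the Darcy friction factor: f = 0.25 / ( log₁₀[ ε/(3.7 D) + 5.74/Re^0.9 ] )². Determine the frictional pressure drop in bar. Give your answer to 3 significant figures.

A = πD²/4 = π(0.383)²/4 = 0.1152 m²; mean velocity V = ṁ/(ρA) = 431/(847 · 0.1152) = 4.417 m/s.
Reynolds number Re = ρVD/μ = 847 · 4.417 · 0.383 / 0.00977 = 1.467e+05.
Re > 4000 → turbulent. Relative roughness ε/D = 0.000939/0.383 = 0.00245. Swamee-Jain: f = 0.25/(log₁₀[0.00245/3.7 + 5.74/1.467e+05^0.9])² = 0.25/(log₁₀[0.000663 + 0.000129])² = 0.25/(-3.102)² = 0.02599.
Total minor-loss coefficient ΣK = 4·0.33 + 1·8.7 = 10.
ΔP = [f·L/D + ΣK]·(ρV²/2) = [0.02599·6.39/0.383 + 10]·(847·4.417²/2) = [0.4336 + 10]·8262 = 8.636e+04 Pa.
ΔP = 8.636e+04 Pa = 0.864 bar.

ΔP ≈ 0.864 bar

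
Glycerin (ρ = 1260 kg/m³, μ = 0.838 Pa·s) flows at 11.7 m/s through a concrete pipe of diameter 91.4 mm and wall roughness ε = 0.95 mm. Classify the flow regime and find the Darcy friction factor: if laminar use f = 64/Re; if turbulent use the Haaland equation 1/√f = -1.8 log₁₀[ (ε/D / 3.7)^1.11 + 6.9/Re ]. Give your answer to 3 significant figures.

Re = ρVD/μ = 1260·11.7·0.0914/0.838 = 1608.
Re < 2300 → laminar, so f = 64/Re = 0.0398 (roughness is irrelevant in laminar flow).

f ≈ 0.0398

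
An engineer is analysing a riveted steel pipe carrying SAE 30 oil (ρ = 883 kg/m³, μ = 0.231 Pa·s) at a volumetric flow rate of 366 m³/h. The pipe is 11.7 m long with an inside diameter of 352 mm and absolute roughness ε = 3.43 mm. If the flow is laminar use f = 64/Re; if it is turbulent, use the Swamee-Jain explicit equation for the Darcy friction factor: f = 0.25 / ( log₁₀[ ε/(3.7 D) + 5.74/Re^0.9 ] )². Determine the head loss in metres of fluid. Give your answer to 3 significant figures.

Q = 366 m³/h = 366/3600 = 0.1017 m³/s.
Cross-sectional area A = πD²/4 = π(0.352)²/4 = 0.09731 m²; mean velocity V = Q/A = 0.1017/0.09731 = 1.045 m/s.
Reynolds number Re = ρVD/μ = 883 · 1.045 · 0.352 / 0.231 = 1406.
Re < 2300 → laminar flow, so f = 64/Re = 64/1406 = 0.04553 (the turbulent correlation is not needed).
Darcy-Weisbach: ΔP = f(L/D)(ρV²/2) = 0.04553·(11.7/0.352)·(883·1.045²/2) = 0.04553·33.24·481.9 = 729.2 Pa.
Head loss h_f = ΔP/(ρg) = 729.2/(883·9.81) = 0.0842 m.

h_f ≈ 0.0842 m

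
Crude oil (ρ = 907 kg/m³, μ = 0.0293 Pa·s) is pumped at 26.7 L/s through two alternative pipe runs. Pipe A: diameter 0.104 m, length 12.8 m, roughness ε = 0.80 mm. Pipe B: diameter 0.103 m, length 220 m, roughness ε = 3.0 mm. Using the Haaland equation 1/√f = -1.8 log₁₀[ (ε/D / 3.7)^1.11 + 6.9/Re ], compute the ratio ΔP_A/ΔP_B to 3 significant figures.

ΔP_A/ΔP_B ≈ 0.0377

Pipe A: V = Q/A = 0.0267/0.008495 = 3.143 m/s; Re = 1.012e+04; ε/D = 0.00769; Haaland → f = 0.0405; ΔP_A = f(L/D)(ρV²/2) = 2.233e+04 Pa.
Pipe B: V = Q/A = 0.0267/0.008332 = 3.204 m/s; Re = 1.022e+04; ε/D = 0.0291; Haaland → f = 0.05958; ΔP_B = f(L/D)(ρV²/2) = 5.926e+05 Pa.
ΔP_A/ΔP_B = 2.233e+04/5.926e+05 = 0.0377.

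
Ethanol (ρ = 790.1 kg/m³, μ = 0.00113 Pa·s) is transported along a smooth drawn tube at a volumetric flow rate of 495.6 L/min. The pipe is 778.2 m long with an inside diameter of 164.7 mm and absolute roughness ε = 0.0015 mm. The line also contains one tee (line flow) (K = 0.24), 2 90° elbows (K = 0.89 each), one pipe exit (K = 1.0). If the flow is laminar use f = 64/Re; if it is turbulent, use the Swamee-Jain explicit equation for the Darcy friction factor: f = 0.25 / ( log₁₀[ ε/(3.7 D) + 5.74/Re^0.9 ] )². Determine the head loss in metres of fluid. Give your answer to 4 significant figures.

Q = 495.6 L/min = 495.6/60000 = 0.00826 m³/s.
Cross-sectional area A = πD²/4 = π(0.1647)²/4 = 0.0213 m²; mean velocity V = Q/A = 0.00826/0.0213 = 0.3877 m/s.
Reynolds number Re = ρVD/μ = 790.1 · 0.3877 · 0.1647 / 0.00113 = 4.465e+04.
Re > 4000 → turbulent. Relative roughness ε/D = 1.5e-06/0.1647 = 9.11e-06. Swamee-Jain: f = 0.25/(log₁₀[9.11e-06/3.7 + 5.74/4.465e+04^0.9])² = 0.25/(log₁₀[2.46e-06 + 0.000375])² = 0.25/(-3.423)² = 0.02134.
Total minor-loss coefficient ΣK = 1·0.24 + 2·0.89 + 1·1 = 3.02.
ΔP = [f·L/D + ΣK]·(ρV²/2) = [0.02134·778.2/0.1647 + 3.02]·(790.1·0.3877²/2) = [100.8 + 3.02]·59.38 = 6166 Pa.
Head loss h_f = ΔP/(ρg) = 6166/(790.1·9.81) = 0.7955 m.

h_f ≈ 0.7955 m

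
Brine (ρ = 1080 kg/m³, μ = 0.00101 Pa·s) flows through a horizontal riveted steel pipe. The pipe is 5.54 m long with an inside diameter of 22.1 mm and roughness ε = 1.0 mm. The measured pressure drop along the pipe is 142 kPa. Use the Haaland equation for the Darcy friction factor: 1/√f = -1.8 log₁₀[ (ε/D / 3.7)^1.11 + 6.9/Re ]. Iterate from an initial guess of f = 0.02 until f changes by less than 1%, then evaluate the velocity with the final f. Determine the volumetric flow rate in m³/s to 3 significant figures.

Q ≈ 0.00150 m³/s

Rearranging Darcy-Weisbach: V = √(2·ΔP·D/(f·L·ρ)). With ε/D = 0.001/0.0221 = 0.0452, iterate starting from f = 0.02:
  f = 0.02 → V = √(2·1.42e+05·0.0221/(0.02·5.54·1080)) = 7.242 m/s; Re = ρVD/μ = 1.711e+05; f → 0.06863
  f = 0.06863 → V = 3.91 m/s; Re = 9.239e+04; f → 0.06876
Converged (Δf/f < 1%). With the final f = 0.06876: V = √(2·1.42e+05·0.0221/(0.06876·5.54·1080)) = 3.906 m/s.
Q = V·A = 3.906·(π/4·0.0221²) = 0.001498 m³/s = 0.00150 m³/s.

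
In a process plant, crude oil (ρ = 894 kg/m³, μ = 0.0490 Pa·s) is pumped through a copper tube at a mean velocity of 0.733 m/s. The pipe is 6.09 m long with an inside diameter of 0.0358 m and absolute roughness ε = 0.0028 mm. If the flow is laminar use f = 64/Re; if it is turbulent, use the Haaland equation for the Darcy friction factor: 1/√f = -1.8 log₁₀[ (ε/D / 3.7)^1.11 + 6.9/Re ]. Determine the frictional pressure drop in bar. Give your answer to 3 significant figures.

ΔP ≈ 0.0546 bar

Reynolds number Re = ρVD/μ = 894 · 0.733 · 0.0358 / 0.049 = 478.8.
Re < 2300 → laminar flow, so f = 64/Re = 64/478.8 = 0.1337 (the turbulent correlation is not needed).
Darcy-Weisbach: ΔP = f(L/D)(ρV²/2) = 0.1337·(6.09/0.0358)·(894·0.733²/2) = 0.1337·170.1·240.2 = 5461 Pa.
ΔP = 5461 Pa = 0.0546 bar.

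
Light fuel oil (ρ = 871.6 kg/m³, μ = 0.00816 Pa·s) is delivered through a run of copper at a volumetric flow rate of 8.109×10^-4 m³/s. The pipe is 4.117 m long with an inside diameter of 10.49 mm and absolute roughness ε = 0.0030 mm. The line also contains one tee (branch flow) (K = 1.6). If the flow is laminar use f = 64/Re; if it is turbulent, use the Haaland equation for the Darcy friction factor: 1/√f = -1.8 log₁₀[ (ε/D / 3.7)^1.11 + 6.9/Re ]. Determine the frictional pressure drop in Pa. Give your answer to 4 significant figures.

ΔP ≈ 525300 Pa

Cross-sectional area A = πD²/4 = π(0.01049)²/4 = 8.643e-05 m²; mean velocity V = Q/A = 0.0008109/8.643e-05 = 9.383 m/s.
Reynolds number Re = ρVD/μ = 871.6 · 9.383 · 0.01049 / 0.00816 = 1.051e+04.
Re > 4000 → turbulent. Relative roughness ε/D = 3e-06/0.01049 = 0.000286. Haaland: 1/√f = -1.8 log₁₀[(0.000286/3.7)^1.11 + 6.9/1.051e+04] = -1.8 log₁₀[2.73e-05 + 0.000656] = 5.697, so f = 0.03081.
Total minor-loss coefficient ΣK = 1·1.6 = 1.6.
ΔP = [f·L/D + ΣK]·(ρV²/2) = [0.03081·4.117/0.01049 + 1.6]·(871.6·9.383²/2) = [12.09 + 1.6]·3.837e+04 = 5.253e+05 Pa.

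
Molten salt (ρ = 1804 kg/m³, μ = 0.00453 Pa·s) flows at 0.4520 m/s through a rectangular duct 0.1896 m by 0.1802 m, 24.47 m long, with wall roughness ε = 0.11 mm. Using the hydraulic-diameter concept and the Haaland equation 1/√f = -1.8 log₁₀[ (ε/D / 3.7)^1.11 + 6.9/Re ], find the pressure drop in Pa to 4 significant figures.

ΔP ≈ 590.9 Pa

Hydraulic diameter D_h = 4A/P = 4·(0.1896·0.1802)/(2·(0.1896+0.1802)) = 0.1367/0.7396 = 0.1848 m.
Re = ρVD_h/μ = 1804·0.452·0.1848/0.00453 = 3.326e+04.
ε/D_h = 0.00011/0.1848 = 0.000595; Haaland gives 1/√f = -1.8 log₁₀[6.16e-05+0.000207] = 6.426, so f = 0.02421.
ΔP = f(L/D_h)(ρV²/2) = 0.02421·24.47/0.1848·184.3 = 590.9 Pa.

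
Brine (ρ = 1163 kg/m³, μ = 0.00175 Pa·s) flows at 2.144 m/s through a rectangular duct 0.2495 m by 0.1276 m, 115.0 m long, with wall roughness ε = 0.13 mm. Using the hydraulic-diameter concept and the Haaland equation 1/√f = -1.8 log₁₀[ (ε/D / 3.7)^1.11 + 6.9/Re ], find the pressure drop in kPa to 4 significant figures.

ΔP ≈ 35.90 kPa

Hydraulic diameter D_h = 4A/P = 4·(0.2495·0.1276)/(2·(0.2495+0.1276)) = 0.1273/0.7542 = 0.1688 m.
Re = ρVD_h/μ = 1163·2.144·0.1688/0.00175 = 2.406e+05.
ε/D_h = 0.00013/0.1688 = 0.00077; Haaland gives 1/√f = -1.8 log₁₀[8.19e-05+2.87e-05] = 7.121, so f = 0.01972.
ΔP = f(L/D_h)(ρV²/2) = 0.01972·115/0.1688·2673 = 3.59e+04 Pa.
ΔP = 35.90 kPa.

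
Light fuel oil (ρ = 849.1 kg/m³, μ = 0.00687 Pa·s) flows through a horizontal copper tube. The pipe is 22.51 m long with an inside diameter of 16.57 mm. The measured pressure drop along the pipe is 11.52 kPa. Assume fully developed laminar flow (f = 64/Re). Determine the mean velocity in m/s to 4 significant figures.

For laminar flow, f = 64/Re with Re = ρVD/μ, so Darcy-Weisbach reduces to ΔP = 32μLV/D². Solving for V: V = ΔP·D²/(32μL) = 1.152e+04·(0.01657)²/(32·0.00687·22.51) = 0.6392 m/s.
Check: Re = ρVD/μ = 849.1·0.6392·0.01657/0.00687 = 1309 < 2300, so the laminar assumption holds.

V ≈ 0.6392 m/s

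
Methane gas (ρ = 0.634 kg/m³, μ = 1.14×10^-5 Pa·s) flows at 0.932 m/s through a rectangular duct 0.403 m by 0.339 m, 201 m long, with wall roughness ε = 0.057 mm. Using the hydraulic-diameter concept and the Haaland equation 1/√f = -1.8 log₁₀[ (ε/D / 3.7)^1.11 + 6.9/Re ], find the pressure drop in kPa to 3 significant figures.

Hydraulic diameter D_h = 4A/P = 4·(0.403·0.339)/(2·(0.403+0.339)) = 0.5465/1.484 = 0.3682 m.
Re = ρVD_h/μ = 0.634·0.932·0.3682/1.14e-05 = 1.909e+04.
ε/D_h = 5.7e-05/0.3682 = 0.000155; Haaland gives 1/√f = -1.8 log₁₀[1.38e-05+0.000362] = 6.166, so f = 0.0263.
ΔP = f(L/D_h)(ρV²/2) = 0.0263·201/0.3682·0.2754 = 3.953 Pa.
ΔP = 0.00395 kPa.

ΔP ≈ 0.00395 kPa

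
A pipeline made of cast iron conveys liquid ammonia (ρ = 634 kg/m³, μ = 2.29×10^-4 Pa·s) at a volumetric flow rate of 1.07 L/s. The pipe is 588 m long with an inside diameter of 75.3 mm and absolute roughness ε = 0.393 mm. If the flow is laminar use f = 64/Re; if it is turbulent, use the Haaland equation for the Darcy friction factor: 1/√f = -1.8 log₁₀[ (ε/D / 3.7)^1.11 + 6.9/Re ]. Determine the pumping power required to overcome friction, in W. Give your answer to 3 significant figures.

P ≈ 4.96 W

Q = 1.07 L/s = 1.07/1000 = 0.00107 m³/s.
Cross-sectional area A = πD²/4 = π(0.0753)²/4 = 0.004453 m²; mean velocity V = Q/A = 0.00107/0.004453 = 0.2403 m/s.
Reynolds number Re = ρVD/μ = 634 · 0.2403 · 0.0753 / 0.000229 = 5.009e+04.
Re > 4000 → turbulent. Relative roughness ε/D = 0.000393/0.0753 = 0.00522. Haaland: 1/√f = -1.8 log₁₀[(0.00522/3.7)^1.11 + 6.9/5.009e+04] = -1.8 log₁₀[0.000685 + 0.000138] = 5.552, so f = 0.03244.
Darcy-Weisbach: ΔP = f(L/D)(ρV²/2) = 0.03244·(588/0.0753)·(634·0.2403²/2) = 0.03244·7809·18.3 = 4636 Pa.
Pumping power P = QΔP = 0.00107·4636 = 4.960 W = 4.96 W.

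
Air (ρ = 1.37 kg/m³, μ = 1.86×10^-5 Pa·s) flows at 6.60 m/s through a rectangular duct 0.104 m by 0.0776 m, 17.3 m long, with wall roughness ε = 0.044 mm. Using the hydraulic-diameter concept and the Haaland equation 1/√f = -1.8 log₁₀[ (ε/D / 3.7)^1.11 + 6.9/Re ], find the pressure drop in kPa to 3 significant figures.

ΔP ≈ 0.133 kPa

Hydraulic diameter D_h = 4A/P = 4·(0.104·0.0776)/(2·(0.104+0.0776)) = 0.03228/0.3632 = 0.08888 m.
Re = ρVD_h/μ = 1.37·6.6·0.08888/1.86e-05 = 4.321e+04.
ε/D_h = 4.4e-05/0.08888 = 0.000495; Haaland gives 1/√f = -1.8 log₁₀[5.02e-05+0.00016] = 6.621, so f = 0.02281.
ΔP = f(L/D_h)(ρV²/2) = 0.02281·17.3/0.08888·29.84 = 132.5 Pa.
ΔP = 0.133 kPa.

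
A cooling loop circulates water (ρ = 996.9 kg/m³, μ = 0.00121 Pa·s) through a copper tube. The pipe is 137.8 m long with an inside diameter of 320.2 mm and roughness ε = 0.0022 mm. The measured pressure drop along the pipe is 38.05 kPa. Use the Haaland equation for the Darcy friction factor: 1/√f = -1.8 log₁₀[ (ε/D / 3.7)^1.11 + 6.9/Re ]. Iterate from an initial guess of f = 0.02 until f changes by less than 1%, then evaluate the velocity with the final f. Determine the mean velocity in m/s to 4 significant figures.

V ≈ 3.901 m/s

Rearranging Darcy-Weisbach: V = √(2·ΔP·D/(f·L·ρ)). With ε/D = 2.2e-06/0.3202 = 6.87e-06, iterate starting from f = 0.02:
  f = 0.02 → V = √(2·3.805e+04·0.3202/(0.02·137.8·996.9)) = 2.978 m/s; Re = ρVD/μ = 7.856e+05; f → 0.01217
  f = 0.01217 → V = 3.817 m/s; Re = 1.007e+06; f → 0.01169
  f = 0.01169 → V = 3.895 m/s; Re = 1.027e+06; f → 0.01166
Converged (Δf/f < 1%). With the final f = 0.01166: V = √(2·3.805e+04·0.3202/(0.01166·137.8·996.9)) = 3.901 m/s.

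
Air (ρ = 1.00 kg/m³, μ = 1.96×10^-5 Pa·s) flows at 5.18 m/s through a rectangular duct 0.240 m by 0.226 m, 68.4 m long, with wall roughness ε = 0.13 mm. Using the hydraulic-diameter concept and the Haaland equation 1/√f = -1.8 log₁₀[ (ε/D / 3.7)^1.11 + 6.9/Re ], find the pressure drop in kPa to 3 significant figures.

Hydraulic diameter D_h = 4A/P = 4·(0.24·0.226)/(2·(0.24+0.226)) = 0.217/0.932 = 0.2328 m.
Re = ρVD_h/μ = 1·5.18·0.2328/1.96e-05 = 6.152e+04.
ε/D_h = 0.00013/0.2328 = 0.000558; Haaland gives 1/√f = -1.8 log₁₀[5.73e-05+0.000112] = 6.788, so f = 0.02171.
ΔP = f(L/D_h)(ρV²/2) = 0.02171·68.4/0.2328·13.42 = 85.57 Pa.
ΔP = 0.0856 kPa.

ΔP ≈ 0.0856 kPa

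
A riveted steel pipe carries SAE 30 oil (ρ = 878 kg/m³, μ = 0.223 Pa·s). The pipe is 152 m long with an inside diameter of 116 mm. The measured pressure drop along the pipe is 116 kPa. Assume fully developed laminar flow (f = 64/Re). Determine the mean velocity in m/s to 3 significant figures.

For laminar flow, f = 64/Re with Re = ρVD/μ, so Darcy-Weisbach reduces to ΔP = 32μLV/D². Solving for V: V = ΔP·D²/(32μL) = 1.16e+05·(0.116)²/(32·0.223·152) = 1.439 m/s.
Check: Re = ρVD/μ = 878·1.439·0.116/0.223 = 657.2 < 2300, so the laminar assumption holds.

V ≈ 1.44 m/s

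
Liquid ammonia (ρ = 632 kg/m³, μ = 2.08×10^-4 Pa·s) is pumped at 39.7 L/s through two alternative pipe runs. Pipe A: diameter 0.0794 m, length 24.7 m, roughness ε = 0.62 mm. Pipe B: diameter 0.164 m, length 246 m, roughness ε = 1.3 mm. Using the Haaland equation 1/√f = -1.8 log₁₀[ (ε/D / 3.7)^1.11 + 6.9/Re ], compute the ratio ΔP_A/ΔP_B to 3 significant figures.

Pipe A: V = Q/A = 0.0397/0.004951 = 8.018 m/s; Re = 1.934e+06; ε/D = 0.00781; Haaland → f = 0.03503; ΔP_A = f(L/D)(ρV²/2) = 2.213e+05 Pa.
Pipe B: V = Q/A = 0.0397/0.02112 = 1.879 m/s; Re = 9.365e+05; ε/D = 0.00793; Haaland → f = 0.03523; ΔP_B = f(L/D)(ρV²/2) = 5.898e+04 Pa.
ΔP_A/ΔP_B = 2.213e+05/5.898e+04 = 3.75.

ΔP_A/ΔP_B ≈ 3.75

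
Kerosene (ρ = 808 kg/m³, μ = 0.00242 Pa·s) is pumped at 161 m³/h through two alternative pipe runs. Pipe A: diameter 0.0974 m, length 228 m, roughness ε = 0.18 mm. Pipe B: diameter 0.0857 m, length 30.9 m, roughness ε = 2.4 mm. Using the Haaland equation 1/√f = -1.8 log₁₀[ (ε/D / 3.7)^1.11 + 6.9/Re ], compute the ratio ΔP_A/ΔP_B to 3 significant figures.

Pipe A: V = Q/A = 0.04472/0.007451 = 6.002 m/s; Re = 1.952e+05; ε/D = 0.00185; Haaland → f = 0.02383; ΔP_A = f(L/D)(ρV²/2) = 8.119e+05 Pa.
Pipe B: V = Q/A = 0.04472/0.005768 = 7.753 m/s; Re = 2.218e+05; ε/D = 0.028; Haaland → f = 0.05583; ΔP_B = f(L/D)(ρV²/2) = 4.888e+05 Pa.
ΔP_A/ΔP_B = 8.119e+05/4.888e+05 = 1.66.

ΔP_A/ΔP_B ≈ 1.66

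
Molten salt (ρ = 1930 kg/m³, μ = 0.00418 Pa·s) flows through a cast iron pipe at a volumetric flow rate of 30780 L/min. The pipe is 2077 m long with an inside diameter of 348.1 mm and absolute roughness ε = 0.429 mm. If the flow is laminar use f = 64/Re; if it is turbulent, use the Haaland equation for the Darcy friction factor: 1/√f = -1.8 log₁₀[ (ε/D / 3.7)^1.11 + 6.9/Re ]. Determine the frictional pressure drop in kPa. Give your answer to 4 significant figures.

Q = 30780 L/min = 30780/60000 = 0.513 m³/s.
Cross-sectional area A = πD²/4 = π(0.3481)²/4 = 0.09517 m²; mean velocity V = Q/A = 0.513/0.09517 = 5.39 m/s.
Reynolds number Re = ρVD/μ = 1930 · 5.39 · 0.3481 / 0.00418 = 8.664e+05.
Re > 4000 → turbulent. Relative roughness ε/D = 0.000429/0.3481 = 0.00123. Haaland: 1/√f = -1.8 log₁₀[(0.00123/3.7)^1.11 + 6.9/8.664e+05] = -1.8 log₁₀[0.000138 + 7.96e-06] = 6.904, so f = 0.02098.
Darcy-Weisbach: ΔP = f(L/D)(ρV²/2) = 0.02098·(2077/0.3481)·(1930·5.39²/2) = 0.02098·5967·2.804e+04 = 3.51e+06 Pa.
ΔP = 3.51e+06 Pa = 3510 kPa.

ΔP ≈ 3510 kPa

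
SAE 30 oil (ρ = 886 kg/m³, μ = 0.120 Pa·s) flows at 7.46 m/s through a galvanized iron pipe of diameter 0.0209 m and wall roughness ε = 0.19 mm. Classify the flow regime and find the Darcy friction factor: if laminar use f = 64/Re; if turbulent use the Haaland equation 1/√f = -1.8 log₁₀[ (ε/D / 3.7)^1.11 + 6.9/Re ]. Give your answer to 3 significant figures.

f ≈ 0.0556

Re = ρVD/μ = 886·7.46·0.0209/0.12 = 1151.
Re < 2300 → laminar, so f = 64/Re = 0.0556 (roughness is irrelevant in laminar flow).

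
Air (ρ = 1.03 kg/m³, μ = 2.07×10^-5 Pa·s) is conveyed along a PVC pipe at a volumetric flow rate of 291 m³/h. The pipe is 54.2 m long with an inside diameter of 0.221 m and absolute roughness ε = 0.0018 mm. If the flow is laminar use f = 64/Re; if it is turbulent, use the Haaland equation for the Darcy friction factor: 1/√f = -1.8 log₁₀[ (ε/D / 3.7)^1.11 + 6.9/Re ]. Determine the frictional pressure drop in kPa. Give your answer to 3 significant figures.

ΔP ≈ 0.0139 kPa

Q = 291 m³/h = 291/3600 = 0.08083 m³/s.
Cross-sectional area A = πD²/4 = π(0.221)²/4 = 0.03836 m²; mean velocity V = Q/A = 0.08083/0.03836 = 2.107 m/s.
Reynolds number Re = ρVD/μ = 1.03 · 2.107 · 0.221 / 2.07e-05 = 2.317e+04.
Re > 4000 → turbulent. Relative roughness ε/D = 1.8e-06/0.221 = 8.14e-06. Haaland: 1/√f = -1.8 log₁₀[(8.14e-06/3.7)^1.11 + 6.9/2.317e+04] = -1.8 log₁₀[5.25e-07 + 0.000298] = 6.346, so f = 0.02483.
Darcy-Weisbach: ΔP = f(L/D)(ρV²/2) = 0.02483·(54.2/0.221)·(1.03·2.107²/2) = 0.02483·245.2·2.287 = 13.93 Pa.
ΔP = 13.93 Pa = 0.0139 kPa.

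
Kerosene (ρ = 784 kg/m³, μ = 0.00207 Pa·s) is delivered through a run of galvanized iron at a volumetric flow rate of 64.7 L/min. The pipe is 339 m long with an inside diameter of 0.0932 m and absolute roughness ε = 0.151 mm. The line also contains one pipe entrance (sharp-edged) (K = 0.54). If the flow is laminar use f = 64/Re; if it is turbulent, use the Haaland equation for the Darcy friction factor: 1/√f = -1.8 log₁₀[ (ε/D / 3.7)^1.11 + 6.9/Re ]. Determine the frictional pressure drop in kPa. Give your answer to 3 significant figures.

ΔP ≈ 1.36 kPa

Q = 64.7 L/min = 64.7/60000 = 0.001078 m³/s.
Cross-sectional area A = πD²/4 = π(0.0932)²/4 = 0.006822 m²; mean velocity V = Q/A = 0.001078/0.006822 = 0.1581 m/s.
Reynolds number Re = ρVD/μ = 784 · 0.1581 · 0.0932 / 0.00207 = 5579.
Re > 4000 → turbulent. Relative roughness ε/D = 0.000151/0.0932 = 0.00162. Haaland: 1/√f = -1.8 log₁₀[(0.00162/3.7)^1.11 + 6.9/5579] = -1.8 log₁₀[0.000187 + 0.00124] = 5.124, so f = 0.03809.
Total minor-loss coefficient ΣK = 1·0.54 = 0.54.
ΔP = [f·L/D + ΣK]·(ρV²/2) = [0.03809·339/0.0932 + 0.54]·(784·0.1581²/2) = [138.5 + 0.54]·9.794 = 1362 Pa.
ΔP = 1362 Pa = 1.36 kPa.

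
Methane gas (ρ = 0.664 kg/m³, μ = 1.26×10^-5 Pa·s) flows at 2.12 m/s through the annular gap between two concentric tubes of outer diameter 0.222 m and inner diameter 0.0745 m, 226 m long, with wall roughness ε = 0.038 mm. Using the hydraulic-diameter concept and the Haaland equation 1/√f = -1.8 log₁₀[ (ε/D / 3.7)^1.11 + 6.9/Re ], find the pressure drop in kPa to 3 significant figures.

ΔP ≈ 0.0627 kPa

Hydraulic diameter D_h = 4A/P = D_o - D_i = 0.222 - 0.0745 = 0.1475 m.
Re = ρVD_h/μ = 0.664·2.12·0.1475/1.26e-05 = 1.648e+04.
ε/D_h = 3.8e-05/0.1475 = 0.000258; Haaland gives 1/√f = -1.8 log₁₀[2.43e-05+0.000419] = 6.036, so f = 0.02744.
ΔP = f(L/D_h)(ρV²/2) = 0.02744·226/0.1475·1.492 = 62.74 Pa.
ΔP = 0.0627 kPa.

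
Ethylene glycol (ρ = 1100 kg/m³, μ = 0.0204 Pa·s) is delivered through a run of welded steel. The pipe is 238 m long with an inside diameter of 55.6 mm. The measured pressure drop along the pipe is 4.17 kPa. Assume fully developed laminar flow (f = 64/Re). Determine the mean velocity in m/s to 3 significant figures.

For laminar flow, f = 64/Re with Re = ρVD/μ, so Darcy-Weisbach reduces to ΔP = 32μLV/D². Solving for V: V = ΔP·D²/(32μL) = 4170·(0.0556)²/(32·0.0204·238) = 0.08297 m/s.
Check: Re = ρVD/μ = 1100·0.08297·0.0556/0.0204 = 248.8 < 2300, so the laminar assumption holds.

V ≈ 0.0830 m/s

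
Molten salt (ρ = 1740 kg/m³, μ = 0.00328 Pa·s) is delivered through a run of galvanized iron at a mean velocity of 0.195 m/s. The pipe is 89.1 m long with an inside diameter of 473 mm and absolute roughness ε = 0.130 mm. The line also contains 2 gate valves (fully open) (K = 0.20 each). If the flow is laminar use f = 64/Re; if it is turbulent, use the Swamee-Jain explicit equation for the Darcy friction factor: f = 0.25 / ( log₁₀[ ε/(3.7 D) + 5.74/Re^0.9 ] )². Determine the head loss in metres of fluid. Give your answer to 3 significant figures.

Reynolds number Re = ρVD/μ = 1740 · 0.195 · 0.473 / 0.00328 = 4.893e+04.
Re > 4000 → turbulent. Relative roughness ε/D = 0.00013/0.473 = 0.000275. Swamee-Jain: f = 0.25/(log₁₀[0.000275/3.7 + 5.74/4.893e+04^0.9])² = 0.25/(log₁₀[7.43e-05 + 0.000345])² = 0.25/(-3.377)² = 0.02192.
Total minor-loss coefficient ΣK = 2·0.2 = 0.4.
ΔP = [f·L/D + ΣK]·(ρV²/2) = [0.02192·89.1/0.473 + 0.4]·(1740·0.195²/2) = [4.129 + 0.4]·33.08 = 149.8 Pa.
Head loss h_f = ΔP/(ρg) = 149.8/(1740·9.81) = 0.00878 m.

h_f ≈ 0.00878 m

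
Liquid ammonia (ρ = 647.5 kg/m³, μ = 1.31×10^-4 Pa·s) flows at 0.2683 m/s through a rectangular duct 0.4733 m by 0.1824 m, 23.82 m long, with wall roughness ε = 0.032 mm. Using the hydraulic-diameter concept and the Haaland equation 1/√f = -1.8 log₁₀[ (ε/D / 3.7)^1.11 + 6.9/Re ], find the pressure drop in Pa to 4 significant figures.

Hydraulic diameter D_h = 4A/P = 4·(0.4733·0.1824)/(2·(0.4733+0.1824)) = 0.3453/1.311 = 0.2633 m.
Re = ρVD_h/μ = 647.5·0.2683·0.2633/0.000131 = 3.492e+05.
ε/D_h = 3.2e-05/0.2633 = 0.000122; Haaland gives 1/√f = -1.8 log₁₀[1.06e-05+1.98e-05] = 8.133, so f = 0.01512.
ΔP = f(L/D_h)(ρV²/2) = 0.01512·23.82/0.2633·23.31 = 31.87 Pa.

ΔP ≈ 31.87 Pa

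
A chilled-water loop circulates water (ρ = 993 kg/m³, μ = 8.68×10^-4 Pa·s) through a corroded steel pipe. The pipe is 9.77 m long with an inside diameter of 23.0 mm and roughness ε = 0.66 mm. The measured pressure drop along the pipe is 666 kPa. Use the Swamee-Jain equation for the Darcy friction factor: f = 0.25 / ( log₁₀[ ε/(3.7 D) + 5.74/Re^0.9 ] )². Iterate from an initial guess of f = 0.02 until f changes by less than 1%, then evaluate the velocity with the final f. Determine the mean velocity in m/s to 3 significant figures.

V ≈ 7.48 m/s

Rearranging Darcy-Weisbach: V = √(2·ΔP·D/(f·L·ρ)). With ε/D = 0.00066/0.023 = 0.0287, iterate starting from f = 0.02:
  f = 0.02 → V = √(2·6.66e+05·0.023/(0.02·9.77·993)) = 12.57 m/s; Re = ρVD/μ = 3.306e+05; f → 0.05632
  f = 0.05632 → V = 7.488 m/s; Re = 1.97e+05; f → 0.05643
Converged (Δf/f < 1%). With the final f = 0.05643: V = √(2·6.66e+05·0.023/(0.05643·9.77·993)) = 7.481 m/s.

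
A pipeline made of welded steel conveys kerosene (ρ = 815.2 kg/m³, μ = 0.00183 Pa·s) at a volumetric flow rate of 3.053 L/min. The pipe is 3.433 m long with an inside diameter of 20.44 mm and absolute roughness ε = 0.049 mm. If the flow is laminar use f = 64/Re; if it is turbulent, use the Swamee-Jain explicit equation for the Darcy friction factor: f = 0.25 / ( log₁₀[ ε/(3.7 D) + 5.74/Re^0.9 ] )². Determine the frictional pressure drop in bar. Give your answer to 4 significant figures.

Q = 3.053 L/min = 3.053/60000 = 5.088e-05 m³/s.
Cross-sectional area A = πD²/4 = π(0.02044)²/4 = 0.0003281 m²; mean velocity V = Q/A = 5.088e-05/0.0003281 = 0.1551 m/s.
Reynolds number Re = ρVD/μ = 815.2 · 0.1551 · 0.02044 / 0.00183 = 1412.
Re < 2300 → laminar flow, so f = 64/Re = 64/1412 = 0.04533 (the turbulent correlation is not needed).
Darcy-Weisbach: ΔP = f(L/D)(ρV²/2) = 0.04533·(3.433/0.02044)·(815.2·0.1551²/2) = 0.04533·168·9.801 = 74.62 Pa.
ΔP = 74.62 Pa = 7.462×10^-4 bar.

ΔP ≈ 7.462×10^-4 bar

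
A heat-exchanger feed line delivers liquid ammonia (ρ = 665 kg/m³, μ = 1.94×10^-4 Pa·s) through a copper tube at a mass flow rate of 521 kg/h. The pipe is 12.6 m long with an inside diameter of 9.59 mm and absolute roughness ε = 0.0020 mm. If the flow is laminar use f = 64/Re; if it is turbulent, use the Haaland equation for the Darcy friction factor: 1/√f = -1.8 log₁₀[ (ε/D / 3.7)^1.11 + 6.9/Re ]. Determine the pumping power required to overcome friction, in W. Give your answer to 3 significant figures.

ṁ = 521 kg/h = 521/3600 = 0.1447 kg/s.
A = πD²/4 = π(0.00959)²/4 = 7.223e-05 m²; mean velocity V = ṁ/(ρA) = 0.1447/(665 · 7.223e-05) = 3.013 m/s.
Reynolds number Re = ρVD/μ = 665 · 3.013 · 0.00959 / 0.000194 = 9.904e+04.
Re > 4000 → turbulent. Relative roughness ε/D = 2e-06/0.00959 = 0.000209. Haaland: 1/√f = -1.8 log₁₀[(0.000209/3.7)^1.11 + 6.9/9.904e+04] = -1.8 log₁₀[1.92e-05 + 6.97e-05] = 7.292, so f = 0.01881.
Darcy-Weisbach: ΔP = f(L/D)(ρV²/2) = 0.01881·(12.6/0.00959)·(665·3.013²/2) = 0.01881·1314·3018 = 7.458e+04 Pa.
Q = ṁ/ρ = 0.1447/665 = 0.0002176 m³/s.
Pumping power P = QΔP = 0.0002176·7.458e+04 = 16.23 W = 16.2 W.

P ≈ 16.2 W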